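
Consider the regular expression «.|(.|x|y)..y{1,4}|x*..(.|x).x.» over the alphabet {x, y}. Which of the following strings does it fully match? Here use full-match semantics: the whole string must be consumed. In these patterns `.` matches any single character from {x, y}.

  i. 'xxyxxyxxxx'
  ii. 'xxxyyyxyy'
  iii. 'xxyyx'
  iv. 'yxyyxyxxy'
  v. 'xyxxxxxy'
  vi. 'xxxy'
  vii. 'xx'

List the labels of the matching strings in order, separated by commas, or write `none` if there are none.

vi

i → no match
ii → no match
iii → no match
iv → no match
v → no match
vi → match
vii → no match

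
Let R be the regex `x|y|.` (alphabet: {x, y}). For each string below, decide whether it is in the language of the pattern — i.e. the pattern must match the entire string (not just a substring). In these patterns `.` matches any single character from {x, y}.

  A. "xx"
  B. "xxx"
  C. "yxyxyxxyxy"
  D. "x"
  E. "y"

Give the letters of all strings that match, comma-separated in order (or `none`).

A → no match
B → no match
C → no match
D → match
E → match

D, E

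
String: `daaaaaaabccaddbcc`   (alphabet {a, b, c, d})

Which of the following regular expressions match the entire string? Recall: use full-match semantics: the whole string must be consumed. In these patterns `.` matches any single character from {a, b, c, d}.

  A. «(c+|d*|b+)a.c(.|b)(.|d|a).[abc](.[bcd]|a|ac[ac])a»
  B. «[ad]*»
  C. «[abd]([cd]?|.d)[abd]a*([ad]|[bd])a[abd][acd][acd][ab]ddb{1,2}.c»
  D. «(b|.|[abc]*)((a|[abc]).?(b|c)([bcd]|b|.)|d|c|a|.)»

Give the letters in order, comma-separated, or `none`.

C

A → no match — must end with `a`
B → no match
C → match
D → no match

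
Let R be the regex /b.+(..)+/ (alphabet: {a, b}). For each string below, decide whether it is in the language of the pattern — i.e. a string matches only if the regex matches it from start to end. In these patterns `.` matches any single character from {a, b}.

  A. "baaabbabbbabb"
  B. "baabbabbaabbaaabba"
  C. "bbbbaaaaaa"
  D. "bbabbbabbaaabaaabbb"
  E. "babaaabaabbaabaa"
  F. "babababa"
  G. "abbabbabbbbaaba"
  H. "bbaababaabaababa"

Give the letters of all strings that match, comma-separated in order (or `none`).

A → match
B → match
C → match
D → match
E → match
F → match
G → no match — must start with "b"
H → match

A, B, C, D, E, F, H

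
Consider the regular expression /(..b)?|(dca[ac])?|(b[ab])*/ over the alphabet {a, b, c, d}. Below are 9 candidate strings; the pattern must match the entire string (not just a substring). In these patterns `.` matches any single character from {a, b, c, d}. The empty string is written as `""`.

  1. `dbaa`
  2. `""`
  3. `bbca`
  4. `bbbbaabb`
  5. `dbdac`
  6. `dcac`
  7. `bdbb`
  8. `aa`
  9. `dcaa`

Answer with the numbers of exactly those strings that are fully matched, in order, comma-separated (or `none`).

1 → no match
2 → match
3 → no match
4 → no match
5 → no match
6 → match
7 → no match
8 → no match
9 → match

2, 6, 9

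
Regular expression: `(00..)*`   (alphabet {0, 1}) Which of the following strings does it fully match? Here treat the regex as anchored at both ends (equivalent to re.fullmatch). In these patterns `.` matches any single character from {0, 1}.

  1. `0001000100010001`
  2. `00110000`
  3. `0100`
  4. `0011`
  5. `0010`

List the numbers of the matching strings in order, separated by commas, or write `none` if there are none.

1 → match
2 → match
3 → no match
4 → match
5 → match

1, 2, 4, 5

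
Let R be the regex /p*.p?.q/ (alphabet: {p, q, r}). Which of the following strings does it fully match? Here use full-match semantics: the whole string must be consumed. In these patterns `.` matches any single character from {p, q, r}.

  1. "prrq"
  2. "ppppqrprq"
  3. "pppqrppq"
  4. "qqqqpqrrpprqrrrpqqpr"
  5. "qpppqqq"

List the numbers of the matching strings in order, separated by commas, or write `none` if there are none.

1

1 → match
2 → no match
3 → no match
4 → no match — must end with "q"
5 → no match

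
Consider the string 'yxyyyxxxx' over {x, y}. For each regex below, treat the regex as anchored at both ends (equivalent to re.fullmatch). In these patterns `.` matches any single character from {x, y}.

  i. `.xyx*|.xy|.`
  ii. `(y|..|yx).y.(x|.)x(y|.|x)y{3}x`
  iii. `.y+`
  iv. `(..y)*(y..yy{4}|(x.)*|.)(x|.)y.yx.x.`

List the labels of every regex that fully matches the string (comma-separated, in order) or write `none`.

i → no match
ii → no match — must end with 'yx'
iii → no match — must end with 'y'
iv → match

iv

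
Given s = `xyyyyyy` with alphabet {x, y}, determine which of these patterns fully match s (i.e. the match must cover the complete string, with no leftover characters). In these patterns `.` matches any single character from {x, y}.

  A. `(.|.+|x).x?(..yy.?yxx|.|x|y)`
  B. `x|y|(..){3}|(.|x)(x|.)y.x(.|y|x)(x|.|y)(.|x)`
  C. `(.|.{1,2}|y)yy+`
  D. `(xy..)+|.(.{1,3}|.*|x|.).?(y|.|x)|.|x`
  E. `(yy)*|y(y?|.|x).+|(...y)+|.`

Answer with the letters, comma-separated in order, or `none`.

A, C, D

A → match
B → no match
C → match
D → match
E → no match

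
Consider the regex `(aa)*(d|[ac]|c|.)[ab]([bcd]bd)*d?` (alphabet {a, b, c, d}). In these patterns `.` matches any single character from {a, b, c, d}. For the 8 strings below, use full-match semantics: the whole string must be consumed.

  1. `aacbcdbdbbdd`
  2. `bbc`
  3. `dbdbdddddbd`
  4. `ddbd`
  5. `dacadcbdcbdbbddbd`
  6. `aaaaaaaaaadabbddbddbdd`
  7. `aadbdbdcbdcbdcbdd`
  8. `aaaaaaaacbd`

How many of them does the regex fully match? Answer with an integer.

1 → no match
2 → no match
3 → no match
4 → no match
5 → no match
6 → match
7 → match
8 → match
Total matched: 3

3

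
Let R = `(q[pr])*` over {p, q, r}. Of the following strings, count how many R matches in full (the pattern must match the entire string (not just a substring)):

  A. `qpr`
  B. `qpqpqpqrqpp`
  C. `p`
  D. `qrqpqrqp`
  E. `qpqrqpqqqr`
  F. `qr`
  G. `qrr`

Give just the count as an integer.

2

A → no match
B → no match
C → no match
D → match
E → no match
F → match
G → no match
Total matched: 2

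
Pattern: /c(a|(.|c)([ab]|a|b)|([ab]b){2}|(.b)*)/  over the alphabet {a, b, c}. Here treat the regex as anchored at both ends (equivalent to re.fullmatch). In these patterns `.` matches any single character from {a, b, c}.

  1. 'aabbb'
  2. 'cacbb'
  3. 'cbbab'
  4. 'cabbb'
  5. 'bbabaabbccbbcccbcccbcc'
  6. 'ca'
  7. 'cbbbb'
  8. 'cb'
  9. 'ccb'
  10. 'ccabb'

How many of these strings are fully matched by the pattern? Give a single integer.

1 → no match — must start with 'c'
2 → no match
3 → match
4 → match
5 → no match — must start with 'c'
6 → match
7 → match
8 → no match
9 → match
10 → no match
Total matched: 5

5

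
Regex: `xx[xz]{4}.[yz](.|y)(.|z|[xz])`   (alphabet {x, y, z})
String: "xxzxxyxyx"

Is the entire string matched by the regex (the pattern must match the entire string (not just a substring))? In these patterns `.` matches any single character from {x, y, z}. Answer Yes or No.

No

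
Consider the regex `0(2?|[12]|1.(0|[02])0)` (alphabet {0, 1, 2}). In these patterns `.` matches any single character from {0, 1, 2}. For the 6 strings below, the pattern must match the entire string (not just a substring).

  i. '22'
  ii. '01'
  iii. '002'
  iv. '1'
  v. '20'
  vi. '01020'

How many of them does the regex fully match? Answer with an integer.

2

i → no match — must start with '0'
ii → match
iii → no match
iv → no match — must start with '0'
v → no match — must start with '0'
vi → match
Total matched: 2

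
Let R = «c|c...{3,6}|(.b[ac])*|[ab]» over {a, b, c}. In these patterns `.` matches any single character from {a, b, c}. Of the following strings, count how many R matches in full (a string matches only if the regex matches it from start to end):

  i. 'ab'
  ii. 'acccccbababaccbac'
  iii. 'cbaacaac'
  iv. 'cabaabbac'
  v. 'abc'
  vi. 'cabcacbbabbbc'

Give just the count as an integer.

3

i → no match
ii → no match
iii → match
iv → match
v → match
vi → no match
Total matched: 3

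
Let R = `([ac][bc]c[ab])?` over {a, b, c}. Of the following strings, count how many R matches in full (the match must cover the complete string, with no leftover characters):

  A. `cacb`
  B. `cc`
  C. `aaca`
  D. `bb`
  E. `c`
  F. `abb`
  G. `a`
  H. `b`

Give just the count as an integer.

0

A → no match
B → no match
C → no match
D → no match
E → no match
F → no match
G → no match
H → no match
Total matched: 0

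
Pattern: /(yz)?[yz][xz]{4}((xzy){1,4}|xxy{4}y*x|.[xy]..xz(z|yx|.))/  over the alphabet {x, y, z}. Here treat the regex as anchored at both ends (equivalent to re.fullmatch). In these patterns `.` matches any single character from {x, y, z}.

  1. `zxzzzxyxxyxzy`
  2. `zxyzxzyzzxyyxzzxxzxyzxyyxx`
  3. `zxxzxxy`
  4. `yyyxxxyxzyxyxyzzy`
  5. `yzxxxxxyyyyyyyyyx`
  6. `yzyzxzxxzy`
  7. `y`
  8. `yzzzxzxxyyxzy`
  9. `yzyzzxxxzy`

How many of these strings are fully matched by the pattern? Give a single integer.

1 → no match
2 → no match
3 → no match
4 → no match
5 → match
6 → match
7 → no match
8 → no match
9 → match
Total matched: 3

3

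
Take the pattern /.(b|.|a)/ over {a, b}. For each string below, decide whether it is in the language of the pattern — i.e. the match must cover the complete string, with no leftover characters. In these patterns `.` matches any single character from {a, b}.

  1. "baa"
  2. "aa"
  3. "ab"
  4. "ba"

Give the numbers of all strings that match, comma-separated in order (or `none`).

1 → no match
2 → match
3 → match
4 → match

2, 3, 4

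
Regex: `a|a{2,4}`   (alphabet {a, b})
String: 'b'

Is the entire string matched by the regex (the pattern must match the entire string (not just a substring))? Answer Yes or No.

Every match must start with 'a', but 'b' does not.

No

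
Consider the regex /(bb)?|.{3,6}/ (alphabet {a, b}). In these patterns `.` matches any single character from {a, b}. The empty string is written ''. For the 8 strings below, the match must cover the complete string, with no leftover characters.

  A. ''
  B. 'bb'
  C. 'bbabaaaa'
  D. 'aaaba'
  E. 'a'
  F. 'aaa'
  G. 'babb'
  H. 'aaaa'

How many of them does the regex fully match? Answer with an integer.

6

A → match
B → match
C → no match
D → match
E → no match
F → match
G → match
H → match
Total matched: 6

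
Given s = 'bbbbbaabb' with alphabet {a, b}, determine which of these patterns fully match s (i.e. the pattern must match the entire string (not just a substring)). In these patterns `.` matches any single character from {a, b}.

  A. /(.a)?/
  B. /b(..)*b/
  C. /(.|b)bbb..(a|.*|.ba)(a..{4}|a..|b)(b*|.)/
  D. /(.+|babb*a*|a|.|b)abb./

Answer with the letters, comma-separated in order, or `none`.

C

A → no match
B → no match
C → match
D → no match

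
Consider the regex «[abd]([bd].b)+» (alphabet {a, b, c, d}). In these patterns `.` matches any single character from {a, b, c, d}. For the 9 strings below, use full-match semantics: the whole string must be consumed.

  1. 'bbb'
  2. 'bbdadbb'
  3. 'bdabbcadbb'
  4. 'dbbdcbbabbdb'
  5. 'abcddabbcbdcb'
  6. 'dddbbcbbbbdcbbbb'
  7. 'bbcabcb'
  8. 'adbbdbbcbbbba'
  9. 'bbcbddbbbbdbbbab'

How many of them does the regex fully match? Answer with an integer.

2

1. 'bbb' → no match
2. 'bbdadbb' → no match
3. 'bdabbcadbb' → no match
4. 'dbbdcbbabbdb' → no match
5 → no match
6 → match
7. 'bbcabcb' → no match
8 → no match — must end with 'b'
9 → match
Total matched: 2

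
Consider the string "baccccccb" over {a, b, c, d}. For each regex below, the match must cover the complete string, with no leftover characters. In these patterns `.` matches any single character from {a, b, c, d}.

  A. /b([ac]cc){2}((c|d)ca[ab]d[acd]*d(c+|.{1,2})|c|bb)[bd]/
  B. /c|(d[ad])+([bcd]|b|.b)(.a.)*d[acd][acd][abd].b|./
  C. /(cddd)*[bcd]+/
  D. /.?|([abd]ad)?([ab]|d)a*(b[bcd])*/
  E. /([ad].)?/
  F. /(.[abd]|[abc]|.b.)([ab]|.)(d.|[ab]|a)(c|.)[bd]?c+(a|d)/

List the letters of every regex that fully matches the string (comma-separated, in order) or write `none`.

A

A → match
B → no match
C → no match
D → no match
E → no match
F → no match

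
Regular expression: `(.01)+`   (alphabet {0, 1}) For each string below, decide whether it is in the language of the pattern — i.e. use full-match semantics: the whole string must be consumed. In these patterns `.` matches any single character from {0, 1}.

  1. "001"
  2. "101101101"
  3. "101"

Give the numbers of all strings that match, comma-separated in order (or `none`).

1 → match
2 → match
3 → match

1, 2, 3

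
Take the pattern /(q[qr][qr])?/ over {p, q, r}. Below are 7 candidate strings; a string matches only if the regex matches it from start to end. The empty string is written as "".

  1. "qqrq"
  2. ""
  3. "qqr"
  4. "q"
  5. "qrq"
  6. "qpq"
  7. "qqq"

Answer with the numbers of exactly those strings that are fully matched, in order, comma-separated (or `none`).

2, 3, 5, 7

1 → no match
2 → match
3 → match
4 → no match
5 → match
6 → no match
7 → match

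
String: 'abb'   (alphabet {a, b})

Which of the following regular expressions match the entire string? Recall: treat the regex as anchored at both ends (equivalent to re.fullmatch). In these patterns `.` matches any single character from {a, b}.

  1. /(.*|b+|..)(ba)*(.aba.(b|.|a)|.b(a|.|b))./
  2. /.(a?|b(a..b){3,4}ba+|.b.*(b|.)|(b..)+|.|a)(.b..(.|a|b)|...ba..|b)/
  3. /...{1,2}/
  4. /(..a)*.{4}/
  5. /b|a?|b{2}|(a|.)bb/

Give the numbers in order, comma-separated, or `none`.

1 → no match
2 → match
3 → match
4 → no match
5 → match

2, 3, 5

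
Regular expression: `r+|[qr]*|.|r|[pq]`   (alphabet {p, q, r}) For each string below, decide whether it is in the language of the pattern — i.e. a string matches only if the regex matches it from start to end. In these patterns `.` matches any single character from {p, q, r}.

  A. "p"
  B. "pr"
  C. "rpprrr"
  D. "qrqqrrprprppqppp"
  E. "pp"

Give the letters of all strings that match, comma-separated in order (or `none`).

A

A → match
B → no match
C → no match
D → no match
E → no match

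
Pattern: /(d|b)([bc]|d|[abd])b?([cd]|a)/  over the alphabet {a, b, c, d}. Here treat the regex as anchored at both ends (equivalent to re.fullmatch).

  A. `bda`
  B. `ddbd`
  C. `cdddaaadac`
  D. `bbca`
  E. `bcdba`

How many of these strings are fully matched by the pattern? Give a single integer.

A → match
B → match
C → no match
D → no match
E → no match
Total matched: 2

2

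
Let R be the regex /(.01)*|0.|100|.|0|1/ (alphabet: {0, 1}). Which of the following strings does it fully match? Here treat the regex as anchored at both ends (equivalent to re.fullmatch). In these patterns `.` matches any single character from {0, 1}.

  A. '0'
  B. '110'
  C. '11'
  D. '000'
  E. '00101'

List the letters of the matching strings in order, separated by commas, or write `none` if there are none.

A → match
B → no match
C → no match
D → no match
E → no match

A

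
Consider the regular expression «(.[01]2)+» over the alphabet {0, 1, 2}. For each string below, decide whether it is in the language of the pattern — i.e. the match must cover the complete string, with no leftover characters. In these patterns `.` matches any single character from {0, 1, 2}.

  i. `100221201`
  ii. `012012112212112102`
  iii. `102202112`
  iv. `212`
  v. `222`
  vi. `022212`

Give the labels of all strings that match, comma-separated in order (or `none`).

i → no match — must end with `2`
ii → match
iii → match
iv → match
v → no match
vi → no match

ii, iii, iv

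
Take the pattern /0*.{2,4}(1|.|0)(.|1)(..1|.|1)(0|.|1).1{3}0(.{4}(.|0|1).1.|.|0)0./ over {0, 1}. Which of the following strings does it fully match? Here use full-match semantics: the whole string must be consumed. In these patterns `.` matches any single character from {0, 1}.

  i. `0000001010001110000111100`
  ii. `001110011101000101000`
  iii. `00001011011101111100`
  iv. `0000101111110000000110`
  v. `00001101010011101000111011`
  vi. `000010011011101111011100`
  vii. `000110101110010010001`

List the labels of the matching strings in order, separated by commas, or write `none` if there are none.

i → no match
ii → match
iii → no match
iv → no match
v → no match
vi → match
vii → no match

ii, vi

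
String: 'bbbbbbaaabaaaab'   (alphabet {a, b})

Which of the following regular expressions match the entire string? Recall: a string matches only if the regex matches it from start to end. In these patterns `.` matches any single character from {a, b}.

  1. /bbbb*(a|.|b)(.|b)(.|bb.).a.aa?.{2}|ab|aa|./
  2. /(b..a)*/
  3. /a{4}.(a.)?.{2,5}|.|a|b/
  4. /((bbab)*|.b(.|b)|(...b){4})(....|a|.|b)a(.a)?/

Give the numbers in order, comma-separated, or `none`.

1 → match
2 → no match
3 → no match
4 → no match

1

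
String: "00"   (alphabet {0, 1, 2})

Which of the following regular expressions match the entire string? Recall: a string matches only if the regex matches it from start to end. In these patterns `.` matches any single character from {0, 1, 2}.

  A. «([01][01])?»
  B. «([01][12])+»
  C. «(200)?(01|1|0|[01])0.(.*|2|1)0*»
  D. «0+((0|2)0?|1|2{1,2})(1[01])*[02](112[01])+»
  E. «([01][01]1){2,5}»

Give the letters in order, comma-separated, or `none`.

A

A → match
B → no match
C → no match
D → no match
E → no match — must end with "1"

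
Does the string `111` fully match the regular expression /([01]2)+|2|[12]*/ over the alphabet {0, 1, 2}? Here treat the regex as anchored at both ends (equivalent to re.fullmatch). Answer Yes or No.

Yes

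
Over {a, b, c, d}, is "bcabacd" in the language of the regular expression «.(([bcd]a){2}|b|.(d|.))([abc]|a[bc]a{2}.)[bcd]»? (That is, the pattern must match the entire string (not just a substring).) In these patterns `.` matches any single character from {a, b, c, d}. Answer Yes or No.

Yes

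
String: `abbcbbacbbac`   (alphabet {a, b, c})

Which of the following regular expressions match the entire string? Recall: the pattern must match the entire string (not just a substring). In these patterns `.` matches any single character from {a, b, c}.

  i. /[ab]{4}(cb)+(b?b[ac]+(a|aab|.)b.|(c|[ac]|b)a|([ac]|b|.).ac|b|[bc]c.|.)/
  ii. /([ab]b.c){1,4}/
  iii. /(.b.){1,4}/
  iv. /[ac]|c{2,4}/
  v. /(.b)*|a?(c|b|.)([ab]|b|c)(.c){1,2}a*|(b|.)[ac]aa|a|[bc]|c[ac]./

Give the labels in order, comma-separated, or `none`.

i → no match
ii → match
iii → no match
iv → no match
v → no match

ii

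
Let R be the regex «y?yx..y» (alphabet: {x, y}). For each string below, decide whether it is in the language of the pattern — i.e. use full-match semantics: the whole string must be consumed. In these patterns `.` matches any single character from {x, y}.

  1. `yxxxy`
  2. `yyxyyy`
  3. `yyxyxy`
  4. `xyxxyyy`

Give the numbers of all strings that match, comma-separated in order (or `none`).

1. `yxxxy` → match
2. `yyxyyy` → match
3. `yyxyxy` → match
4. `xyxxyyy` → no match

1, 2, 3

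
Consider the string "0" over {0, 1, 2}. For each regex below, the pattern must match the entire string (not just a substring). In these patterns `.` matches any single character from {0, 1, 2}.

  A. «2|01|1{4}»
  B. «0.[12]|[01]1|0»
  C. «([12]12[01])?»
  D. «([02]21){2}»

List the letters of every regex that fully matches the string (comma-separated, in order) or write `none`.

B

A → no match
B → match
C → no match
D → no match — must end with "21"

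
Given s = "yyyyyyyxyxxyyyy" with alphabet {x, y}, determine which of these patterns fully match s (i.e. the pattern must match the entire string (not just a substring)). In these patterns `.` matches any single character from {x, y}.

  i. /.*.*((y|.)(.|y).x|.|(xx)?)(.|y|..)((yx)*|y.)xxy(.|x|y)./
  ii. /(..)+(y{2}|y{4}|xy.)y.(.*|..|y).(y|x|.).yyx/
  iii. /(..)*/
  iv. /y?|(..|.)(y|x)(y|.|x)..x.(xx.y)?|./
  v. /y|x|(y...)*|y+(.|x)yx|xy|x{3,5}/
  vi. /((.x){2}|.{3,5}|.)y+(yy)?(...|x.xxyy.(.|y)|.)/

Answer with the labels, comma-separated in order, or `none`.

i → no match
ii → no match — must end with "yyx"
iii → no match
iv → no match
v → no match
vi → match

vi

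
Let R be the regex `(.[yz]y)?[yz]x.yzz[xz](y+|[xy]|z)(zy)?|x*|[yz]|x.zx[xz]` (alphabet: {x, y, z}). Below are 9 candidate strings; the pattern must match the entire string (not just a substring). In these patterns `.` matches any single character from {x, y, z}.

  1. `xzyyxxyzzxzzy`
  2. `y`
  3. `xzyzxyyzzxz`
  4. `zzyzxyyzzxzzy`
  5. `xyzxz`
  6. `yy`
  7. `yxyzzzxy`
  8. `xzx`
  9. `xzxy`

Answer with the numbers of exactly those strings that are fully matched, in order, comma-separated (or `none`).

1 → match
2 → match
3 → match
4 → match
5 → match
6 → no match
7 → no match
8 → no match
9 → no match

1, 2, 3, 4, 5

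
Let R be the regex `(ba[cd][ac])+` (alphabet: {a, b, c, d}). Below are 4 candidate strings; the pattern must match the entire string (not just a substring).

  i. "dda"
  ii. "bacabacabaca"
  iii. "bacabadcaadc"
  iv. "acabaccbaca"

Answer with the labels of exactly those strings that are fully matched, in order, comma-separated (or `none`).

i → no match — must start with "ba"
ii → match
iii → no match
iv → no match — must start with "ba"

ii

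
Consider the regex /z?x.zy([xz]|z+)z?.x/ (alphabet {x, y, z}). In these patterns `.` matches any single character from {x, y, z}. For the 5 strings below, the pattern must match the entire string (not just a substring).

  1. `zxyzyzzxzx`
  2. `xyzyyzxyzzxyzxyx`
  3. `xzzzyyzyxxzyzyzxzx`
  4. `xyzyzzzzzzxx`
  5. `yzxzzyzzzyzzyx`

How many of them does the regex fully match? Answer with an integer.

1

1. `zxyzyzzxzx` → no match
2 → no match
3 → no match
4. `xyzyzzzzzzxx` → match
5 → no match
Total matched: 1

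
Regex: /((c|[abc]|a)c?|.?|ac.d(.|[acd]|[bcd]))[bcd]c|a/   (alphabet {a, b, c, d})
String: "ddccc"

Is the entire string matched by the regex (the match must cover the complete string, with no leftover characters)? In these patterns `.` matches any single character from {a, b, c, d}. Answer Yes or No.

No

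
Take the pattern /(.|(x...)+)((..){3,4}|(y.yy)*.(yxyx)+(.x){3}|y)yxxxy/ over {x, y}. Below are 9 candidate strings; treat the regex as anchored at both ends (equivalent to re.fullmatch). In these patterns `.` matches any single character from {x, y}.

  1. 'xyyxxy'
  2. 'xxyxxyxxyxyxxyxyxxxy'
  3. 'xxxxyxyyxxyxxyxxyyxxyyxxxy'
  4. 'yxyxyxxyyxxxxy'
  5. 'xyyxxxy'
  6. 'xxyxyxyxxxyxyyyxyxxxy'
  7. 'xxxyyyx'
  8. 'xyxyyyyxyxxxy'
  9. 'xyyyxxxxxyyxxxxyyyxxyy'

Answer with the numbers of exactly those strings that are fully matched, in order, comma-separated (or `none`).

5

1 → no match — must end with 'yxxxy'
2 → no match
3 → no match
4 → no match — must end with 'yxxxy'
5 → match
6 → no match
7 → no match — must end with 'yxxxy'
8 → no match
9 → no match — must end with 'yxxxy'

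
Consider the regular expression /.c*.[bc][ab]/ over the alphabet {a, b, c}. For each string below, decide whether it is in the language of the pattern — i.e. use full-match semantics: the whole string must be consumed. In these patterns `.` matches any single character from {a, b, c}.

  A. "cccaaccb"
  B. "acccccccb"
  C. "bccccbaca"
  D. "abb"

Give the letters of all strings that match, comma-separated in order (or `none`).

A → no match
B → match
C → no match
D → no match

B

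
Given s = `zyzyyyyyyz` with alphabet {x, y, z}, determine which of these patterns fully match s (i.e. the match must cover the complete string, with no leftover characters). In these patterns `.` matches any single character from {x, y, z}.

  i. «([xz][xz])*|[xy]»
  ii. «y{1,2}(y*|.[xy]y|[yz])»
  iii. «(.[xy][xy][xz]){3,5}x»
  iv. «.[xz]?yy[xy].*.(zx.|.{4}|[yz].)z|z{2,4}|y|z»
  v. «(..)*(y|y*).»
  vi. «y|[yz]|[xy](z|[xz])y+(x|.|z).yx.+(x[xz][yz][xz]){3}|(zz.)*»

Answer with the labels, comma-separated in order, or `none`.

v

i → no match
ii → no match — must start with `y`
iii → no match — must end with `x`
iv → no match
v → match
vi → no match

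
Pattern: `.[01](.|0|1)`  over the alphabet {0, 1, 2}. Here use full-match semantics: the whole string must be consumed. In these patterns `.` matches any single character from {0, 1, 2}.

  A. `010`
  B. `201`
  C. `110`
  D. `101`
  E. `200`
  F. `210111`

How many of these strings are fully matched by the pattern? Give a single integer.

A → match
B → match
C → match
D → match
E → match
F → no match
Total matched: 5

5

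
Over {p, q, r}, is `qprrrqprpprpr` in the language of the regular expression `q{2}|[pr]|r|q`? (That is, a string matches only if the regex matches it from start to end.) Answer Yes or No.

No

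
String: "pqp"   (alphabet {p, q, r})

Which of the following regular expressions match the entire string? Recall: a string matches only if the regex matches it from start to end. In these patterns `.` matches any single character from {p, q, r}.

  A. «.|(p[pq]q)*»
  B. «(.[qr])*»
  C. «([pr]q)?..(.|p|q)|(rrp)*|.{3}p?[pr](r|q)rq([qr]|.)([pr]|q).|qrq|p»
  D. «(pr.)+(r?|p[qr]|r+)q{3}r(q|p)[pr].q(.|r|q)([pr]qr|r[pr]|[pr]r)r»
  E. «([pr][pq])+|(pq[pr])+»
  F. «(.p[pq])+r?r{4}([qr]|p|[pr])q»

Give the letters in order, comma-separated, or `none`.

C, E

A → no match
B → no match
C → match
D → no match — must start with "pr"
E → match
F → no match — must end with "q"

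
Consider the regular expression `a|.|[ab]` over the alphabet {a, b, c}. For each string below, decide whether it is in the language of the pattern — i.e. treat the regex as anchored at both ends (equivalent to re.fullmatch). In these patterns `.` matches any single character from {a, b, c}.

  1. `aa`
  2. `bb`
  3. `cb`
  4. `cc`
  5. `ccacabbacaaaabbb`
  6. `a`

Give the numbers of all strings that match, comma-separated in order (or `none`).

1 → no match
2 → no match
3 → no match
4 → no match
5 → no match
6 → match

6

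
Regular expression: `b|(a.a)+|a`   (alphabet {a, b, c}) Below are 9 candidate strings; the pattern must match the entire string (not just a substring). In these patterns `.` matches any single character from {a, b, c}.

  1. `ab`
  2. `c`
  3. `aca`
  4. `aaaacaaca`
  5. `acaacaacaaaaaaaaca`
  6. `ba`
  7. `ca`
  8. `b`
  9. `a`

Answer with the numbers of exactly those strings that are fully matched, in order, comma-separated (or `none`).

1 → no match
2 → no match
3 → match
4 → match
5 → match
6 → no match
7 → no match
8 → match
9 → match

3, 4, 5, 8, 9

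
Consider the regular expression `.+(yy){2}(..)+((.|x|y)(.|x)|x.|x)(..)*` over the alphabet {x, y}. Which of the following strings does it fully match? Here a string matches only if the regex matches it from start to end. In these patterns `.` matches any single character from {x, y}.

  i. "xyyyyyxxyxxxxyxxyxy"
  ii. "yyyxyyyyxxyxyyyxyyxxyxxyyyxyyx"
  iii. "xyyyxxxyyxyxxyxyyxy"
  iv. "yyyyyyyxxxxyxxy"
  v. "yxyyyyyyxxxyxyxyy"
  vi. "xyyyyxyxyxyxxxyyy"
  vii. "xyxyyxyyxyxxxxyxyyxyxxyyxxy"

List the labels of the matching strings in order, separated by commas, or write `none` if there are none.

i → match
ii → match
iii → no match
iv → match
v → match
vi → match
vii → no match

i, ii, iv, v, vi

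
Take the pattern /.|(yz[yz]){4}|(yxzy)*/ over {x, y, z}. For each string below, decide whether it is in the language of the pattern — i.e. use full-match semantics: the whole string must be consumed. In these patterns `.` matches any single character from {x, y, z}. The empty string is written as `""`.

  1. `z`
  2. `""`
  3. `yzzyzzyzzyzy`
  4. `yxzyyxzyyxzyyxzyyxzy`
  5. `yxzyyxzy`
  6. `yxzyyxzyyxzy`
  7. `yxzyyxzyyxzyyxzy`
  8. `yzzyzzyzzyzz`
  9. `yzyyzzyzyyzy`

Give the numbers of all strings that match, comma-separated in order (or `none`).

1, 2, 3, 4, 5, 6, 7, 8, 9

1. `z` → match
2. `""` → match
3. `yzzyzzyzzyzy` → match
4 → match
5. `yxzyyxzy` → match
6. `yxzyyxzyyxzy` → match
7 → match
8. `yzzyzzyzzyzz` → match
9. `yzyyzzyzyyzy` → match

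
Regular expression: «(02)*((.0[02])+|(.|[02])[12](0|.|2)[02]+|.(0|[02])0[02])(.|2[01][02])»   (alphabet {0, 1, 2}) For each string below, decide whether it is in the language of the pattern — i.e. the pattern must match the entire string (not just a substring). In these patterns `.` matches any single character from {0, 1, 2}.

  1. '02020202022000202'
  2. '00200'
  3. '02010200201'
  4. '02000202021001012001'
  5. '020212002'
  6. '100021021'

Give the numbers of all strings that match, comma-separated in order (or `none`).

1 → match
2. '00200' → no match
3. '02010200201' → match
4 → no match
5. '020212002' → match
6. '100021021' → no match

1, 3, 5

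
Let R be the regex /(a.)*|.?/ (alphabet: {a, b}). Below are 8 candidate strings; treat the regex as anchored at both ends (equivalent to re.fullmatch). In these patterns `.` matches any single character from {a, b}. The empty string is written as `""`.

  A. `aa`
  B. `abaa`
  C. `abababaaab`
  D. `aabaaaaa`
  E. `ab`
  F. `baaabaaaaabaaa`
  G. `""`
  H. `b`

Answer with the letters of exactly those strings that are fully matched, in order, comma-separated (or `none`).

A → match
B → match
C → match
D → no match
E → match
F → no match
G → match
H → match

A, B, C, E, G, H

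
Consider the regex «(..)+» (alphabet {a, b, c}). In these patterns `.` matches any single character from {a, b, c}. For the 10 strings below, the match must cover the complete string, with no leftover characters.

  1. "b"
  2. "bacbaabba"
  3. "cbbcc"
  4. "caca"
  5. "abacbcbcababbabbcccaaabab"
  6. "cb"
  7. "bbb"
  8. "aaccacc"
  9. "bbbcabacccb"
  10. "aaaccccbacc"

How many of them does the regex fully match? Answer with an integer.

2

1 → no match
2 → no match
3 → no match
4 → match
5 → no match
6 → match
7 → no match
8 → no match
9 → no match
10 → no match
Total matched: 2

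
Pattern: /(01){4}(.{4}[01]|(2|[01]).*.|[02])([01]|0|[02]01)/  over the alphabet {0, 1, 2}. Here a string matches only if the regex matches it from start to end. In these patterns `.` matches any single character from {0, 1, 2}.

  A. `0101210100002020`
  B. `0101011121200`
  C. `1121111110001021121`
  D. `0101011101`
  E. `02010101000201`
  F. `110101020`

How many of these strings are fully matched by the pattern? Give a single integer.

0

A → no match
B → no match
C → no match — must start with `01`
D → no match
E → no match — must start with `01`
F → no match — must start with `01`
Total matched: 0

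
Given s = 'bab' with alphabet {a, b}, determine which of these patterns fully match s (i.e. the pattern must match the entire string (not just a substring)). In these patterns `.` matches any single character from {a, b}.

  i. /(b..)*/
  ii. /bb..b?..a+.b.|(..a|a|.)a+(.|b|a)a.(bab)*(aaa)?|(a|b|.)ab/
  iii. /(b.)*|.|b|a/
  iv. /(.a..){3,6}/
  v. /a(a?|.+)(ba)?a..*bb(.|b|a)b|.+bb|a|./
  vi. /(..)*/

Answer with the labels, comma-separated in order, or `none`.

i, ii

i → match
ii → match
iii → no match
iv → no match
v → no match
vi → no match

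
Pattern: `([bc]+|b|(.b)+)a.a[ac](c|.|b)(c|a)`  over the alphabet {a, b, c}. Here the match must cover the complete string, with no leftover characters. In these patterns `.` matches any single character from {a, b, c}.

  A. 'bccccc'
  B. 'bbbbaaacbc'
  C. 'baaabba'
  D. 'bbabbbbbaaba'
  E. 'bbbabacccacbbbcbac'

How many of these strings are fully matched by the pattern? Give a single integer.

A → no match
B → match
C → no match
D → no match
E → no match
Total matched: 1

1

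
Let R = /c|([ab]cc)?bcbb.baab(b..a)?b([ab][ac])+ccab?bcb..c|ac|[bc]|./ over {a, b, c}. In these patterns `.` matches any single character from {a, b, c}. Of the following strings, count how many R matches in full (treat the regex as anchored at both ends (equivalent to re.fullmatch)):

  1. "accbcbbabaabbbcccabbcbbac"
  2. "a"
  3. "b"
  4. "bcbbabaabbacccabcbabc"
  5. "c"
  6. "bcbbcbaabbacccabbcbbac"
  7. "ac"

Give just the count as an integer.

7

1 → match
2 → match
3 → match
4 → match
5 → match
6 → match
7 → match
Total matched: 7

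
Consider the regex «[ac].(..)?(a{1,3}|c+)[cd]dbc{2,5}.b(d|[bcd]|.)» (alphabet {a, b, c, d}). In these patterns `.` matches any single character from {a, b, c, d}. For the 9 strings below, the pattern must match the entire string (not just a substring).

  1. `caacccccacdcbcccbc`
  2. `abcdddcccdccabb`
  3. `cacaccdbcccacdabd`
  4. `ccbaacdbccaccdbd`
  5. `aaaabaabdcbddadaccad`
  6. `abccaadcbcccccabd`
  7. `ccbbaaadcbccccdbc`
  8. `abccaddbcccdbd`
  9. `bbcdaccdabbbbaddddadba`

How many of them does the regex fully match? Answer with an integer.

1

1 → no match
2 → no match
3 → no match
4 → no match
5 → no match
6 → no match
7 → no match
8 → match
9 → no match
Total matched: 1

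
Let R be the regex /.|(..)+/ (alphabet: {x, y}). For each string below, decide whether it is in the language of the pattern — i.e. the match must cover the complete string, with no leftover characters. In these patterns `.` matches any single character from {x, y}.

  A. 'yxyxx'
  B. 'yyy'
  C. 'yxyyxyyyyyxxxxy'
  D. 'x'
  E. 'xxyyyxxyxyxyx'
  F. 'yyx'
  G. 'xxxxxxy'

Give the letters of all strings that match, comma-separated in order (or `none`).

D

A → no match
B → no match
C → no match
D → match
E → no match
F → no match
G → no match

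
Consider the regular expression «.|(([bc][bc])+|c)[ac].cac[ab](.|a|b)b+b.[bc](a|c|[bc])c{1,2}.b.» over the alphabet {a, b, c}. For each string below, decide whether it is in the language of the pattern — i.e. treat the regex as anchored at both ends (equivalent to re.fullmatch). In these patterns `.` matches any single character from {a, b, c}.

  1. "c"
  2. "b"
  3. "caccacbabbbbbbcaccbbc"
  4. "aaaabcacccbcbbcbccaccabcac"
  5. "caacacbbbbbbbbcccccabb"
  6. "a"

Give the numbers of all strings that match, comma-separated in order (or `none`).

1 → match
2 → match
3 → match
4 → no match
5 → match
6 → match

1, 2, 3, 5, 6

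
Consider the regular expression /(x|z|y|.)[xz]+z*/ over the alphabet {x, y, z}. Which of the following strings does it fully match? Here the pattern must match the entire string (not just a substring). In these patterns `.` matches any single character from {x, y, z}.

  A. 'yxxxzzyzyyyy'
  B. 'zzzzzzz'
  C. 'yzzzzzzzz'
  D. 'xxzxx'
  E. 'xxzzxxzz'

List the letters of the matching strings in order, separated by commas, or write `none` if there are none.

B, C, D, E

A. 'yxxxzzyzyyyy' → no match
B. 'zzzzzzz' → match
C. 'yzzzzzzzz' → match
D. 'xxzxx' → match
E. 'xxzzxxzz' → match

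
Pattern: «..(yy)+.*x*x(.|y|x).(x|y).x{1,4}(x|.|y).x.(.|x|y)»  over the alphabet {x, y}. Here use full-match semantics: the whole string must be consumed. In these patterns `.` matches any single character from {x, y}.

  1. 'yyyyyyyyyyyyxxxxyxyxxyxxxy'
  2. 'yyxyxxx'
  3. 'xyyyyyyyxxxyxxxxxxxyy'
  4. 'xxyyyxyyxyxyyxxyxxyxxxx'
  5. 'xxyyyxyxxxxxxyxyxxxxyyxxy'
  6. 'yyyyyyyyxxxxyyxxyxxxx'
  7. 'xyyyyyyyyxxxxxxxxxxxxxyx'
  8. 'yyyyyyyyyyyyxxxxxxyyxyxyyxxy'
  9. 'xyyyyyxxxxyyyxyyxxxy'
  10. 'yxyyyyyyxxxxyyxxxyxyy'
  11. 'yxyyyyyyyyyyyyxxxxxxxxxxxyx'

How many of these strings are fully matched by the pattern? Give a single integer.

8

1 → match
2 → no match
3 → match
4 → no match
5 → match
6 → match
7 → match
8 → match
9 → no match
10 → match
11 → match
Total matched: 8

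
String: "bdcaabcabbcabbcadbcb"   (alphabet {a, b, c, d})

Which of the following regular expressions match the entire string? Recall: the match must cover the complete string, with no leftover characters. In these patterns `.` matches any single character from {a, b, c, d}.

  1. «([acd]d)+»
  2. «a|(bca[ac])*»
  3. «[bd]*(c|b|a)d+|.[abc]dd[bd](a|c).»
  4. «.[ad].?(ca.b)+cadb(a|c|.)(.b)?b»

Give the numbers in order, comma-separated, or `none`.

4

1 → no match — must end with "d"
2 → no match
3 → no match
4 → match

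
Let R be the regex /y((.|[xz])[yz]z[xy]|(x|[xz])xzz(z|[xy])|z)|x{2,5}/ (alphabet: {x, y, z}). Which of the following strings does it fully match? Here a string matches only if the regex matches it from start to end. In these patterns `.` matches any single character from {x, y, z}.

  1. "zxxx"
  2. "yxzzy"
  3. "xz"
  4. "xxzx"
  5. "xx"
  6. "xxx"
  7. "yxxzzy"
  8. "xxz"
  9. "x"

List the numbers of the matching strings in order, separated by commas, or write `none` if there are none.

1. "zxxx" → no match
2. "yxzzy" → match
3. "xz" → no match
4. "xxzx" → no match
5. "xx" → match
6. "xxx" → match
7. "yxxzzy" → match
8. "xxz" → no match
9. "x" → no match

2, 5, 6, 7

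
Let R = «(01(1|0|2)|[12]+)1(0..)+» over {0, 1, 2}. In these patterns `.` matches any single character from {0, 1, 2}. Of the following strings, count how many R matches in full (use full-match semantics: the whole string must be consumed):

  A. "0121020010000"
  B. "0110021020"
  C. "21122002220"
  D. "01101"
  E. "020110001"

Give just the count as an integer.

1

A → match
B → no match
C → no match
D → no match
E → no match
Total matched: 1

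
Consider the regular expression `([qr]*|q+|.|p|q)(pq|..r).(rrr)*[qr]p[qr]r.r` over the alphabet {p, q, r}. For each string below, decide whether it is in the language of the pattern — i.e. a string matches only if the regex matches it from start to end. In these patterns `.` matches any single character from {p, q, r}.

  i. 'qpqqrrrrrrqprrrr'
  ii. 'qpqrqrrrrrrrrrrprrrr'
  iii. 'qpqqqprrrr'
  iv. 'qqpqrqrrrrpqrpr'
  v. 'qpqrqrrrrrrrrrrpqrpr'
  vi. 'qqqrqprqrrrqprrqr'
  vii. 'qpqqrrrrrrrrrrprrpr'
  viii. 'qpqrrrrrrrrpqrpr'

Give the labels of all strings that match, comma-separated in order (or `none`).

i → match
ii → match
iii. 'qpqqqprrrr' → match
iv → match
v → match
vi → match
vii → match
viii → match

i, ii, iii, iv, v, vi, vii, viii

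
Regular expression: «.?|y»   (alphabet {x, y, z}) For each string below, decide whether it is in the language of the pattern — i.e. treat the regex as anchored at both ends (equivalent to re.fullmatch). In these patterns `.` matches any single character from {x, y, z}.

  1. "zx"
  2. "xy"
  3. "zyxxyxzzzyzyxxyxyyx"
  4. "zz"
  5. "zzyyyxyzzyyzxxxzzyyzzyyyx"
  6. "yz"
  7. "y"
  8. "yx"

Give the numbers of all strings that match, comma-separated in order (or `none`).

7

1 → no match
2 → no match
3 → no match
4 → no match
5 → no match
6 → no match
7 → match
8 → no match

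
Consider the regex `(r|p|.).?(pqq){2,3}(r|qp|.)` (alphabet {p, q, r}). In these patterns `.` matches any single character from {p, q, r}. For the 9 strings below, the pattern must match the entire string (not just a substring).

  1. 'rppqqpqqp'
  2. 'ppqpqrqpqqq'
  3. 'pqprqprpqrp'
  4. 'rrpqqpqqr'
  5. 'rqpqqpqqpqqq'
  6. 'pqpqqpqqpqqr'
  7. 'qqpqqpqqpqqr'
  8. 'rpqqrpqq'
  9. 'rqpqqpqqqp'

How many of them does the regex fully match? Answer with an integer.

1 → match
2 → no match
3 → no match
4 → match
5 → match
6 → match
7 → match
8 → no match
9 → match
Total matched: 6

6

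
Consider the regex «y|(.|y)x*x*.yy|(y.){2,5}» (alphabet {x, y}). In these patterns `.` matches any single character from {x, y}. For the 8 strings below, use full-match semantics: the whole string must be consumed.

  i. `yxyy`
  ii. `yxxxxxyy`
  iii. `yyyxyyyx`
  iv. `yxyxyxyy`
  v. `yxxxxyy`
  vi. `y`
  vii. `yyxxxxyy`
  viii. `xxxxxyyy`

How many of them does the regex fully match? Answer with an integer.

i → match
ii → match
iii → match
iv → match
v → match
vi → match
vii → no match
viii → match
Total matched: 7

7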